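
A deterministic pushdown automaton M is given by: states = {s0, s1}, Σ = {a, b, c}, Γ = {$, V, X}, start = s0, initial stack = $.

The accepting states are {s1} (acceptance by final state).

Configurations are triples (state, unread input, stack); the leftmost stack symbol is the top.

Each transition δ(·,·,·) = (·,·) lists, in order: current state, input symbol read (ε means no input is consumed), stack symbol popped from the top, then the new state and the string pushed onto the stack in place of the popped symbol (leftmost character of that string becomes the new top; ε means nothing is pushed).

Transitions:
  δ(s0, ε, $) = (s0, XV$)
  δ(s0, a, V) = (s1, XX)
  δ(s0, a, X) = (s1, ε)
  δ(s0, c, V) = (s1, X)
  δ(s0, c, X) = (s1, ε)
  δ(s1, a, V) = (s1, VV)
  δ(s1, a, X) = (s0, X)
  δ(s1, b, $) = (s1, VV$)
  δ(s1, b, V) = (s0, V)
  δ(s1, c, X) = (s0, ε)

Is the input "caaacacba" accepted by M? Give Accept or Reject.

Reject

(s0, caaacacba, $) ⊢ (s0, caaacacba, XV$) ⊢ (s1, aaacacba, V$) ⊢ (s1, aacacba, VV$) ⊢ (s1, acacba, VVV$) ⊢ (s1, cacba, VVVV$)
No transition applies at (s1, cacba, VVVV$); input not fully consumed.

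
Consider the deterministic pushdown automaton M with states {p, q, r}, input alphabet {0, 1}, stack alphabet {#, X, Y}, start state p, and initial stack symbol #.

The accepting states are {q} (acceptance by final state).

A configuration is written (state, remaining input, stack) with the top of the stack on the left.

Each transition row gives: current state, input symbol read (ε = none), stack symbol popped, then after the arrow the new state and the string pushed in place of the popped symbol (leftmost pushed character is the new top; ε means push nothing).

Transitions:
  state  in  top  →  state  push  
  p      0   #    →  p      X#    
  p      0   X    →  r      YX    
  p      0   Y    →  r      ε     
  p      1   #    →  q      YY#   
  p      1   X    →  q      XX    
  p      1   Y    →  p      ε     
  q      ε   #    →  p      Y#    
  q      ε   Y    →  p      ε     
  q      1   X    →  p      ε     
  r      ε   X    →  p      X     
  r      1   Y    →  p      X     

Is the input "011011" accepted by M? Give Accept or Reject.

(p, 011011, #)
  read 0, top #: go to p, push X# → (p, 11011, X#)
  read 1, top X: go to q, push XX → (q, 1011, XX#)
  read 1, top X: go to p, push ε → (p, 011, X#)
  read 0, top X: go to r, push YX → (r, 11, YX#)
  read 1, top Y: go to p, push X → (p, 1, XX#)
  read 1, top X: go to q, push XX → (q, ε, XXX#)
All input consumed; state q ∈ F.

Accept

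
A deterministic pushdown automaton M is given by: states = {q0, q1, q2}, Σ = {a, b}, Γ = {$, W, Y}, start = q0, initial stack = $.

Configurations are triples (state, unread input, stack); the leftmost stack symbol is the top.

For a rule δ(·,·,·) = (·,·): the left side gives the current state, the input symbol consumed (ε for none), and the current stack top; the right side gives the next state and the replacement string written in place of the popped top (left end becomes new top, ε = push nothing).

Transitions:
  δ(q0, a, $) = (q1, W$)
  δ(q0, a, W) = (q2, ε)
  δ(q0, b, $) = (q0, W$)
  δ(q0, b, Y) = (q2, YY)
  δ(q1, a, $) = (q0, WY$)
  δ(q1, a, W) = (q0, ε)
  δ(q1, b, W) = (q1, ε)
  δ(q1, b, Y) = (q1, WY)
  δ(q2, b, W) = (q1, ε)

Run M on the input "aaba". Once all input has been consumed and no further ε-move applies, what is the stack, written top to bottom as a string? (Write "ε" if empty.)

$

(q0, aaba, $)
  read a, top $: go to q1, push W$ → (q1, aba, W$)
  read a, top W: go to q0, push ε → (q0, ba, $)
  read b, top $: go to q0, push W$ → (q0, a, W$)
  read a, top W: go to q2, push ε → (q2, ε, $)
All input consumed in state q2 with stack $.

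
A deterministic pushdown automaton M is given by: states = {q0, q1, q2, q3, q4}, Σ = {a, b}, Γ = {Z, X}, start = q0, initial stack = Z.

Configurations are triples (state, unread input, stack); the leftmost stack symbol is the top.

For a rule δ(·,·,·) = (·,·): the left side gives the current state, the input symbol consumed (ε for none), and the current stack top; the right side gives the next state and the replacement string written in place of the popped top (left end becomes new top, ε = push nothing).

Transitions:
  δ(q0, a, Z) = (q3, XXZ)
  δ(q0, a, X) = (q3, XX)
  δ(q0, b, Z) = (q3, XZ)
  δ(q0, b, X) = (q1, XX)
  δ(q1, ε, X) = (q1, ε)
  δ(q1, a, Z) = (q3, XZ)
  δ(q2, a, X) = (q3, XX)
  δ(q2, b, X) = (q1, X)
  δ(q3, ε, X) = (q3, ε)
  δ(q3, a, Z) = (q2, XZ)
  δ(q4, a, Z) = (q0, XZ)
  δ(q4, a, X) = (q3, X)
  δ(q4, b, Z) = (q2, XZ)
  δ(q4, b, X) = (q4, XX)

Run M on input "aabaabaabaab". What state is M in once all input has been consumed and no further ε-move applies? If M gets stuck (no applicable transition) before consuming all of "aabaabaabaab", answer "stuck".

(q0, aabaabaabaab, Z)
  read a, top Z: go to q3, push XXZ → (q3, abaabaabaab, XXZ)
  ε-move, top X: go to q3, push ε → (q3, abaabaabaab, XZ)
  ε-move, top X: go to q3, push ε → (q3, abaabaabaab, Z)
  read a, top Z: go to q2, push XZ → (q2, baabaabaab, XZ)
  read b, top X: go to q1, push X → (q1, aabaabaab, XZ)
  ε-move, top X: go to q1, push ε → (q1, aabaabaab, Z)
  read a, top Z: go to q3, push XZ → (q3, abaabaab, XZ)
  ε-move, top X: go to q3, push ε → (q3, abaabaab, Z)
  read a, top Z: go to q2, push XZ → (q2, baabaab, XZ)
  read b, top X: go to q1, push X → (q1, aabaab, XZ)
  ε-move, top X: go to q1, push ε → (q1, aabaab, Z)
  read a, top Z: go to q3, push XZ → (q3, abaab, XZ)
  ε-move, top X: go to q3, push ε → (q3, abaab, Z)
  read a, top Z: go to q2, push XZ → (q2, baab, XZ)
  read b, top X: go to q1, push X → (q1, aab, XZ)
  ε-move, top X: go to q1, push ε → (q1, aab, Z)
  read a, top Z: go to q3, push XZ → (q3, ab, XZ)
  ε-move, top X: go to q3, push ε → (q3, ab, Z)
  read a, top Z: go to q2, push XZ → (q2, b, XZ)
  read b, top X: go to q1, push X → (q1, ε, XZ)
  ε-move, top X: go to q1, push ε → (q1, ε, Z)
All input consumed; M is in state q1.

q1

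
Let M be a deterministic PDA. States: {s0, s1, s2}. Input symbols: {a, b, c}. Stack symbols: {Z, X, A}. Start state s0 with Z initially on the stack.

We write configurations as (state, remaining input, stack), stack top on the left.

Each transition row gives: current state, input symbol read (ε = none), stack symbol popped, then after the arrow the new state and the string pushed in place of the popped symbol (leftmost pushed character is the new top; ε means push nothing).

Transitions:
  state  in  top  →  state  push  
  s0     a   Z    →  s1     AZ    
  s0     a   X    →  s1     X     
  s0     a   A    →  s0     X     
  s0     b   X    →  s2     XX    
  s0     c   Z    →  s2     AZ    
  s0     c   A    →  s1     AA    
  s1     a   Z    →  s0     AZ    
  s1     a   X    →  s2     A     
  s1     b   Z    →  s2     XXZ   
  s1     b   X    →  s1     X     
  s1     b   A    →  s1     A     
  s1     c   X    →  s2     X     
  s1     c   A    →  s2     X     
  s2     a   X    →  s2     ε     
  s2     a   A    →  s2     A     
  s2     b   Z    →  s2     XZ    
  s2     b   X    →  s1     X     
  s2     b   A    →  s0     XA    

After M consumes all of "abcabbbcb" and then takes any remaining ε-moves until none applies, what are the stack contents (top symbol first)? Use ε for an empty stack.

XZ

(s0, abcabbbcb, Z)
  read a, top Z: go to s1, push AZ → (s1, bcabbbcb, AZ)
  read b, top A: go to s1, push A → (s1, cabbbcb, AZ)
  read c, top A: go to s2, push X → (s2, abbbcb, XZ)
  read a, top X: go to s2, push ε → (s2, bbbcb, Z)
  read b, top Z: go to s2, push XZ → (s2, bbcb, XZ)
  read b, top X: go to s1, push X → (s1, bcb, XZ)
  read b, top X: go to s1, push X → (s1, cb, XZ)
  read c, top X: go to s2, push X → (s2, b, XZ)
  read b, top X: go to s1, push X → (s1, ε, XZ)
All input consumed in state s1 with stack XZ.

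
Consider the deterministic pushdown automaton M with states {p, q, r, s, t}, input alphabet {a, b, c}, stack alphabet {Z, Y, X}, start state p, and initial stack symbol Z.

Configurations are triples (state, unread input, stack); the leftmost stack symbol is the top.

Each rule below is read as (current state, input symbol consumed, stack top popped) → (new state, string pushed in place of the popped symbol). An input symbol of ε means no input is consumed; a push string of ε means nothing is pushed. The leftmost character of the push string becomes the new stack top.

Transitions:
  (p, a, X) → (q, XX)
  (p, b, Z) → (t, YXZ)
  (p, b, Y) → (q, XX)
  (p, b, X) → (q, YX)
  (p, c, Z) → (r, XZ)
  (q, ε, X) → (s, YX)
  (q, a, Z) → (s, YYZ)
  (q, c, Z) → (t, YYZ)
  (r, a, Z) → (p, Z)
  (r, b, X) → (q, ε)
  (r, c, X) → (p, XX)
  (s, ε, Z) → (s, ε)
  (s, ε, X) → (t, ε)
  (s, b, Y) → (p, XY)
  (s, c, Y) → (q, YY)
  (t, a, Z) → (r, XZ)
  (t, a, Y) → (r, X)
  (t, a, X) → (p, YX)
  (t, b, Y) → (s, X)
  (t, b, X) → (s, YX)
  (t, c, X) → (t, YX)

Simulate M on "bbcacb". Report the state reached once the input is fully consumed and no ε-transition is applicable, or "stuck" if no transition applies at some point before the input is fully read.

(p, bbcacb, Z)
  read b, top Z: go to t, push YXZ → (t, bcacb, YXZ)
  read b, top Y: go to s, push X → (s, cacb, XXZ)
  ε-move, top X: go to t, push ε → (t, cacb, XZ)
  read c, top X: go to t, push YX → (t, acb, YXZ)
  read a, top Y: go to r, push X → (r, cb, XXZ)
  read c, top X: go to p, push XX → (p, b, XXXZ)
  read b, top X: go to q, push YX → (q, ε, YXXXZ)
All input consumed; M is in state q.

q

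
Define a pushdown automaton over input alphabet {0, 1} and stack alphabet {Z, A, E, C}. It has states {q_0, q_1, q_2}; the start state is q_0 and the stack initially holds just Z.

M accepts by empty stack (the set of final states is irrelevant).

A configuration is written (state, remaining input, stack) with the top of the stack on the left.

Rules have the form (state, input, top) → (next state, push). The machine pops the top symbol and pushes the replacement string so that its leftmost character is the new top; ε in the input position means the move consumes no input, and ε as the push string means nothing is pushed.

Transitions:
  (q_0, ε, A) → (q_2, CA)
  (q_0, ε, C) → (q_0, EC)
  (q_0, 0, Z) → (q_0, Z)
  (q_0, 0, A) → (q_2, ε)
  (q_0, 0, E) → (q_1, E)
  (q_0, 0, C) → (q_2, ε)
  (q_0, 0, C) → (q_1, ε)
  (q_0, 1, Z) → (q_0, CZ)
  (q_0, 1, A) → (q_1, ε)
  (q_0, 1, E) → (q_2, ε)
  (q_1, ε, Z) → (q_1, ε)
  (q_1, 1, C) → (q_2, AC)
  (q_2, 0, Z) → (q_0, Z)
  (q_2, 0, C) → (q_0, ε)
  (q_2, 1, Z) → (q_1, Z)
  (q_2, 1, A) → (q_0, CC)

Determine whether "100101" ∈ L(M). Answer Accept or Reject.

Accept

One accepting computation: (q_0, 100101, Z) ⊢ (q_0, 00101, CZ) ⊢ (q_2, 0101, Z) ⊢ (q_0, 101, Z) ⊢ (q_0, 01, CZ) ⊢ (q_2, 1, Z) ⊢ (q_1, ε, Z) ⊢ (q_1, ε, ε)
All input consumed and the stack is empty.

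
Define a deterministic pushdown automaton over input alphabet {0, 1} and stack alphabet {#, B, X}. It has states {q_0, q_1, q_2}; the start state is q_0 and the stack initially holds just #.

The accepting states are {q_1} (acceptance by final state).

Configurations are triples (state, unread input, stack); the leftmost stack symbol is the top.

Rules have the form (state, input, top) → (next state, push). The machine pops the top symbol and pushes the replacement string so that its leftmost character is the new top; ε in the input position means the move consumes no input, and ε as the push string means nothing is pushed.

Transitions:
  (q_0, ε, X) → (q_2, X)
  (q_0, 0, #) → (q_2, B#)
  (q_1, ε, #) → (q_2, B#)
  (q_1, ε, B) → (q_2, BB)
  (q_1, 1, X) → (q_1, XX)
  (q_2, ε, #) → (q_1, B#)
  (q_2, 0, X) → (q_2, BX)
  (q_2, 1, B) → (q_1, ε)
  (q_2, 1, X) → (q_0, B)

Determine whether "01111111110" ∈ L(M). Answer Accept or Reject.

Reject

(q_0, 01111111110, #) ⊢ (q_2, 1111111110, B#) ⊢ (q_1, 111111110, #) ⊢ (q_2, 111111110, B#) ⊢ (q_1, 11111110, #) ⊢ (q_2, 11111110, B#) ⊢ (q_1, 1111110, #) ⊢ (q_2, 1111110, B#) ⊢ (q_1, 111110, #) ⊢ (q_2, 111110, B#) ⊢ (q_1, 11110, #) ⊢ (q_2, 11110, B#) ⊢ (q_1, 1110, #) ⊢ (q_2, 1110, B#) ⊢ (q_1, 110, #) ⊢ (q_2, 110, B#) ⊢ (q_1, 10, #) ⊢ (q_2, 10, B#) ⊢ (q_1, 0, #) ⊢ (q_2, 0, B#)
No transition applies at (q_2, 0, B#); input not fully consumed.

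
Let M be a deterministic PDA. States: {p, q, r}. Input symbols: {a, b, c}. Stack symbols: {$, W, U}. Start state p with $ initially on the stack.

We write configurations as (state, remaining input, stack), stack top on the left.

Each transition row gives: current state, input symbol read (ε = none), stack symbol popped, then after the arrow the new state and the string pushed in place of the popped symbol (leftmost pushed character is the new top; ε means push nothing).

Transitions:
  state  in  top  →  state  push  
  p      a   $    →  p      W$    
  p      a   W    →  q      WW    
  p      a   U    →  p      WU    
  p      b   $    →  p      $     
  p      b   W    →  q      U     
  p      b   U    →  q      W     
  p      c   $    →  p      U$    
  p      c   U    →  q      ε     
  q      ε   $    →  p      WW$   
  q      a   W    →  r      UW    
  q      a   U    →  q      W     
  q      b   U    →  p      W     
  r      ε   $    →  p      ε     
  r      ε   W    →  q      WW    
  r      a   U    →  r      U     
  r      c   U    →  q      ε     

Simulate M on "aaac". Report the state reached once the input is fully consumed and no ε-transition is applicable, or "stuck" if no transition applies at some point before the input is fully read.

q

(p, aaac, $)
  read a, top $: go to p, push W$ → (p, aac, W$)
  read a, top W: go to q, push WW → (q, ac, WW$)
  read a, top W: go to r, push UW → (r, c, UWW$)
  read c, top U: go to q, push ε → (q, ε, WW$)
All input consumed; M is in state q.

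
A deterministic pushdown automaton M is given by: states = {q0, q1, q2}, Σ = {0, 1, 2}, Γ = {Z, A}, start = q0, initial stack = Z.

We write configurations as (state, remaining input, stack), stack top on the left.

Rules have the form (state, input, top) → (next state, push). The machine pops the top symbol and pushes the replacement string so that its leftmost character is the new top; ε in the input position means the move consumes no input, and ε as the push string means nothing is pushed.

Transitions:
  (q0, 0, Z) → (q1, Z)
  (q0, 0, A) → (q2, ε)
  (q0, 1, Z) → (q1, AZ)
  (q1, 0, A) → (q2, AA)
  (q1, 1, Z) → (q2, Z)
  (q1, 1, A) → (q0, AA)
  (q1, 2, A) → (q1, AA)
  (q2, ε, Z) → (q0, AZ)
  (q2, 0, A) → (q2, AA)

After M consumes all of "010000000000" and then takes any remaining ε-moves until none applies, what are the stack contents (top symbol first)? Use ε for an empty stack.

(q0, 010000000000, Z)
  read 0, top Z: go to q1, push Z → (q1, 10000000000, Z)
  read 1, top Z: go to q2, push Z → (q2, 0000000000, Z)
  ε-move, top Z: go to q0, push AZ → (q0, 0000000000, AZ)
  read 0, top A: go to q2, push ε → (q2, 000000000, Z)
  ε-move, top Z: go to q0, push AZ → (q0, 000000000, AZ)
  read 0, top A: go to q2, push ε → (q2, 00000000, Z)
  ε-move, top Z: go to q0, push AZ → (q0, 00000000, AZ)
  read 0, top A: go to q2, push ε → (q2, 0000000, Z)
  ε-move, top Z: go to q0, push AZ → (q0, 0000000, AZ)
  read 0, top A: go to q2, push ε → (q2, 000000, Z)
  ε-move, top Z: go to q0, push AZ → (q0, 000000, AZ)
  read 0, top A: go to q2, push ε → (q2, 00000, Z)
  ε-move, top Z: go to q0, push AZ → (q0, 00000, AZ)
  read 0, top A: go to q2, push ε → (q2, 0000, Z)
  ε-move, top Z: go to q0, push AZ → (q0, 0000, AZ)
  read 0, top A: go to q2, push ε → (q2, 000, Z)
  ε-move, top Z: go to q0, push AZ → (q0, 000, AZ)
  read 0, top A: go to q2, push ε → (q2, 00, Z)
  ε-move, top Z: go to q0, push AZ → (q0, 00, AZ)
  read 0, top A: go to q2, push ε → (q2, 0, Z)
  ε-move, top Z: go to q0, push AZ → (q0, 0, AZ)
  read 0, top A: go to q2, push ε → (q2, ε, Z)
  ε-move, top Z: go to q0, push AZ → (q0, ε, AZ)
All input consumed in state q0 with stack AZ.

AZ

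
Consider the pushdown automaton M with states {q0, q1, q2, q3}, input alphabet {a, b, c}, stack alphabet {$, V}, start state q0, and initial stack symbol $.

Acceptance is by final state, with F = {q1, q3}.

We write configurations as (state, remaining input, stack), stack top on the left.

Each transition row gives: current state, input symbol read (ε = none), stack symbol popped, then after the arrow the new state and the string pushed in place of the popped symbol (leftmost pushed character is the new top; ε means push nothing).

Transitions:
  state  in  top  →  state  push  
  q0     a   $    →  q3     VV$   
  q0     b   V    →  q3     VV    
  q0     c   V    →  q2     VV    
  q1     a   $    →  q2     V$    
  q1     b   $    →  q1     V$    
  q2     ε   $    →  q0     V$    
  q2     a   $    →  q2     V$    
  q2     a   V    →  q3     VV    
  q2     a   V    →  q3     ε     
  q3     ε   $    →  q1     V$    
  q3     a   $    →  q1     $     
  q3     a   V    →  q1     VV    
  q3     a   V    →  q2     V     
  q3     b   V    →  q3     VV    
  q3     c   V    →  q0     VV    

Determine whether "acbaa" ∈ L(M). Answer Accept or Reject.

Accept

One accepting computation: (q0, acbaa, $) ⊢ (q3, cbaa, VV$) ⊢ (q0, baa, VVV$) ⊢ (q3, aa, VVVV$) ⊢ (q2, a, VVVV$) ⊢ (q3, ε, VVVVV$)
All input consumed and state q3 ∈ F.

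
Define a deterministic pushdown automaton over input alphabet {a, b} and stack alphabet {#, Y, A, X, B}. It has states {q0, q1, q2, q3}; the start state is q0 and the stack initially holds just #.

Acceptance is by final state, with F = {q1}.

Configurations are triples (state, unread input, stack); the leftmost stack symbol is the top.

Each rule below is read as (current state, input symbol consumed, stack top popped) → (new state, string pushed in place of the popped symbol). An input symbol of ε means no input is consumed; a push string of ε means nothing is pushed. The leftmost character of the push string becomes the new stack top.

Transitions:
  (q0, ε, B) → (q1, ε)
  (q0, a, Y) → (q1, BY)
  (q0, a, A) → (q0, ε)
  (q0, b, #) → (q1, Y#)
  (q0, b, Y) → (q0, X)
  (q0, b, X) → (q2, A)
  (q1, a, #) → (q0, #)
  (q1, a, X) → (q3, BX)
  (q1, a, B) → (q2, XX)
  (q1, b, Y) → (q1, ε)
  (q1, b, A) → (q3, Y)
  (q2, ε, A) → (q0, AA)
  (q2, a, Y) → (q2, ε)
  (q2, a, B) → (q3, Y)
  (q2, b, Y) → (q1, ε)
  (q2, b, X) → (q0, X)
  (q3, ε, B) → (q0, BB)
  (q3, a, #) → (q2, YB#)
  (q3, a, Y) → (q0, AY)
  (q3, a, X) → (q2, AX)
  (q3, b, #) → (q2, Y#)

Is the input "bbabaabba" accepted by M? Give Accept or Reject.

(q0, bbabaabba, #)
  read b, top #: go to q1, push Y# → (q1, babaabba, Y#)
  read b, top Y: go to q1, push ε → (q1, abaabba, #)
  read a, top #: go to q0, push # → (q0, baabba, #)
  read b, top #: go to q1, push Y# → (q1, aabba, Y#)
No transition applies at (q1, aabba, Y#); input not fully consumed.

Reject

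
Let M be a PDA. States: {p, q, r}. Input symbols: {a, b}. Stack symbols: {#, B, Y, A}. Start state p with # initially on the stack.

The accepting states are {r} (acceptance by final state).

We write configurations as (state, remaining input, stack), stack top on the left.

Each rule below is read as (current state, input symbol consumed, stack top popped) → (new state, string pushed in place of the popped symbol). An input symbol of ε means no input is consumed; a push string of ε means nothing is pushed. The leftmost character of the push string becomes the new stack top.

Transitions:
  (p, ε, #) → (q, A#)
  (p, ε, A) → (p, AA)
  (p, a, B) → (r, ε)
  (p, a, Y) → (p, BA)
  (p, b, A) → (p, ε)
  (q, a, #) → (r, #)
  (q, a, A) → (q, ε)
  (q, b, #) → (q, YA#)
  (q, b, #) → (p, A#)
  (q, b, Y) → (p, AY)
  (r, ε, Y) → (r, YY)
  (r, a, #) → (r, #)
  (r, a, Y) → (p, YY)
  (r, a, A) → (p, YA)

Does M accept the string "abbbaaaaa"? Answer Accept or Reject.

One accepting computation: (p, abbbaaaaa, #) ⊢ (q, abbbaaaaa, A#) ⊢ (q, bbbaaaaa, #) ⊢ (q, bbaaaaa, YA#) ⊢ (p, baaaaa, AYA#) ⊢ (p, aaaaa, YA#) ⊢ (p, aaaa, BAA#) ⊢ (r, aaa, AA#) ⊢ (p, aa, YAA#) ⊢ (p, a, BAAA#) ⊢ (r, ε, AAA#)
All input consumed and state r ∈ F.

Accept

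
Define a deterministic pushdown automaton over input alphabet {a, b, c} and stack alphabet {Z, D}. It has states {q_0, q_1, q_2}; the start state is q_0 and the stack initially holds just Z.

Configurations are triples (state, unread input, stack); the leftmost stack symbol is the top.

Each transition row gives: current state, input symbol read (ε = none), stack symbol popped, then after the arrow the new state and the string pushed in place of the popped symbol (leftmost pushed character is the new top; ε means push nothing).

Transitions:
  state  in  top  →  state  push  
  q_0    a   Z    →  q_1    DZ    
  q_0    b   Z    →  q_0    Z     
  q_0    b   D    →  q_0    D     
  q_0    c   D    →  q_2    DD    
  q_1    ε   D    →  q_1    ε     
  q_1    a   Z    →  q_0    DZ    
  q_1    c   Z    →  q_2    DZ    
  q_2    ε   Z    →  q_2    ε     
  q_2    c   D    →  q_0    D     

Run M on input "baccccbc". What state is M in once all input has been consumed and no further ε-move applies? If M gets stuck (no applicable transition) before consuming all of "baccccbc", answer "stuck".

(q_0, baccccbc, Z) ⊢ (q_0, accccbc, Z) ⊢ (q_1, ccccbc, DZ) ⊢ (q_1, ccccbc, Z) ⊢ (q_2, cccbc, DZ) ⊢ (q_0, ccbc, DZ) ⊢ (q_2, cbc, DDZ) ⊢ (q_0, bc, DDZ) ⊢ (q_0, c, DDZ) ⊢ (q_2, ε, DDDZ)
All input consumed; M is in state q_2.

q_2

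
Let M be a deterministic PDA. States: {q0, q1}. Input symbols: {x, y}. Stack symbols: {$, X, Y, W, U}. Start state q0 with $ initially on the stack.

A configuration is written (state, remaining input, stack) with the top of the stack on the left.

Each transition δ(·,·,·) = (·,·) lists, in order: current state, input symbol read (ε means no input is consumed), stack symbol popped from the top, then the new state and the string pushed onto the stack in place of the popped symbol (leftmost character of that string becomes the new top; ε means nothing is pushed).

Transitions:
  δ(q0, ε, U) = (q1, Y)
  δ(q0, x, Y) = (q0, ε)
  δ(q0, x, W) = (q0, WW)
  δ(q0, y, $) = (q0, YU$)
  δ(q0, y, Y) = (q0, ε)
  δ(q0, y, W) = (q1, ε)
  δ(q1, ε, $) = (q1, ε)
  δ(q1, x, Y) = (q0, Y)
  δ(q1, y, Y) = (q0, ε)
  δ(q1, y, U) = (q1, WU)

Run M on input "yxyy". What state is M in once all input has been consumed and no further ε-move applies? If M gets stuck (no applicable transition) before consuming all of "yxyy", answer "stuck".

q0

(q0, yxyy, $)
  read y, top $: go to q0, push YU$ → (q0, xyy, YU$)
  read x, top Y: go to q0, push ε → (q0, yy, U$)
  ε-move, top U: go to q1, push Y → (q1, yy, Y$)
  read y, top Y: go to q0, push ε → (q0, y, $)
  read y, top $: go to q0, push YU$ → (q0, ε, YU$)
All input consumed; M is in state q0.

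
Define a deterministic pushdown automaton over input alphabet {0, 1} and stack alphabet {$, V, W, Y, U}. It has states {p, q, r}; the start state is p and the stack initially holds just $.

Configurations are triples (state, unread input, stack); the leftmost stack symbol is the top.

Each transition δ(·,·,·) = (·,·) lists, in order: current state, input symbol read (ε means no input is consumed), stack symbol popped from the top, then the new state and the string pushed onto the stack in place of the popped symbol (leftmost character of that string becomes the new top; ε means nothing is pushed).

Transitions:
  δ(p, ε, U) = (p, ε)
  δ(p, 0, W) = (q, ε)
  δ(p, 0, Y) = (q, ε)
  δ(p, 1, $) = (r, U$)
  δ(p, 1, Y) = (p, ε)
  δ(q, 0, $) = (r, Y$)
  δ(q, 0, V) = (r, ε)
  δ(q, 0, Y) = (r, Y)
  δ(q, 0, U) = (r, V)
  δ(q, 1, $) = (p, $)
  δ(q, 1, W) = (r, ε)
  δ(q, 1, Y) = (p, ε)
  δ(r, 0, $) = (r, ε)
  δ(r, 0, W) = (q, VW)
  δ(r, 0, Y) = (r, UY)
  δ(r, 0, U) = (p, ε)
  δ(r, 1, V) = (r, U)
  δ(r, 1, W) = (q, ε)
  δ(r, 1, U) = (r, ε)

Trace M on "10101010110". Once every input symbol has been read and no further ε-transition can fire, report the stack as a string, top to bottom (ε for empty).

(p, 10101010110, $)
  read 1, top $: go to r, push U$ → (r, 0101010110, U$)
  read 0, top U: go to p, push ε → (p, 101010110, $)
  read 1, top $: go to r, push U$ → (r, 01010110, U$)
  read 0, top U: go to p, push ε → (p, 1010110, $)
  read 1, top $: go to r, push U$ → (r, 010110, U$)
  read 0, top U: go to p, push ε → (p, 10110, $)
  read 1, top $: go to r, push U$ → (r, 0110, U$)
  read 0, top U: go to p, push ε → (p, 110, $)
  read 1, top $: go to r, push U$ → (r, 10, U$)
  read 1, top U: go to r, push ε → (r, 0, $)
  read 0, top $: go to r, push ε → (r, ε, ε)
All input consumed in state r with stack ε.

ε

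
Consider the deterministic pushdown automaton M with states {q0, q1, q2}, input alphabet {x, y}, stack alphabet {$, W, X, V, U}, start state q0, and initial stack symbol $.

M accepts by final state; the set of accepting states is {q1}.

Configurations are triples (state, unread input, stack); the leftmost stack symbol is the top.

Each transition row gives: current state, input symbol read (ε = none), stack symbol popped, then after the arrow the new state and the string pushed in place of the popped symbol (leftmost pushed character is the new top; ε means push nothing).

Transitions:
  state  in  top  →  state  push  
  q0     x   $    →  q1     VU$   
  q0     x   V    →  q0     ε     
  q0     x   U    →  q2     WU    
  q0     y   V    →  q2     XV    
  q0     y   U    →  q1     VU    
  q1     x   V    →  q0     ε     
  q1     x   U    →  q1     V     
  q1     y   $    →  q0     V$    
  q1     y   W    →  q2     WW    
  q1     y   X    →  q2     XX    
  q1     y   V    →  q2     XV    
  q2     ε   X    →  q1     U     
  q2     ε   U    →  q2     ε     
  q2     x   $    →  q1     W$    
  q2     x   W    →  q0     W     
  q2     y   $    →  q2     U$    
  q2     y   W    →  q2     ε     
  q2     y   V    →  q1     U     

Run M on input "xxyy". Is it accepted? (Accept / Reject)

Accept

(q0, xxyy, $)
  read x, top $: go to q1, push VU$ → (q1, xyy, VU$)
  read x, top V: go to q0, push ε → (q0, yy, U$)
  read y, top U: go to q1, push VU → (q1, y, VU$)
  read y, top V: go to q2, push XV → (q2, ε, XVU$)
  ε-move, top X: go to q1, push U → (q1, ε, UVU$)
All input consumed; state q1 ∈ F.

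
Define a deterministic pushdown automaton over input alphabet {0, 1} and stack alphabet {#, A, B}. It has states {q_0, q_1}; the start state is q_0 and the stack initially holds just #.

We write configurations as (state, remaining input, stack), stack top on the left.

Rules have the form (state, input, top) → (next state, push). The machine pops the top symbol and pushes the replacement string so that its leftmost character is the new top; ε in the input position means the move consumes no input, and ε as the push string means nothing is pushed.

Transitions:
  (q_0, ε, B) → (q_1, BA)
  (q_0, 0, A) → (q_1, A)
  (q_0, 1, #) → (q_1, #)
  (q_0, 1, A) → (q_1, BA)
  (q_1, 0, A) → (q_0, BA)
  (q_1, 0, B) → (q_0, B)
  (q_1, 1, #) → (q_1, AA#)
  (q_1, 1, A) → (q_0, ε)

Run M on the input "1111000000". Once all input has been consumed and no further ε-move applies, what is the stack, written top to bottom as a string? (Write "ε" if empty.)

(q_0, 1111000000, #) ⊢ (q_1, 111000000, #) ⊢ (q_1, 11000000, AA#) ⊢ (q_0, 1000000, A#) ⊢ (q_1, 000000, BA#) ⊢ (q_0, 00000, BA#) ⊢ (q_1, 00000, BAA#) ⊢ (q_0, 0000, BAA#) ⊢ (q_1, 0000, BAAA#) ⊢ (q_0, 000, BAAA#) ⊢ (q_1, 000, BAAAA#) ⊢ (q_0, 00, BAAAA#) ⊢ (q_1, 00, BAAAAA#) ⊢ (q_0, 0, BAAAAA#) ⊢ (q_1, 0, BAAAAAA#) ⊢ (q_0, ε, BAAAAAA#) ⊢ (q_1, ε, BAAAAAAA#)
All input consumed in state q_1 with stack BAAAAAAA#.

BAAAAAAA#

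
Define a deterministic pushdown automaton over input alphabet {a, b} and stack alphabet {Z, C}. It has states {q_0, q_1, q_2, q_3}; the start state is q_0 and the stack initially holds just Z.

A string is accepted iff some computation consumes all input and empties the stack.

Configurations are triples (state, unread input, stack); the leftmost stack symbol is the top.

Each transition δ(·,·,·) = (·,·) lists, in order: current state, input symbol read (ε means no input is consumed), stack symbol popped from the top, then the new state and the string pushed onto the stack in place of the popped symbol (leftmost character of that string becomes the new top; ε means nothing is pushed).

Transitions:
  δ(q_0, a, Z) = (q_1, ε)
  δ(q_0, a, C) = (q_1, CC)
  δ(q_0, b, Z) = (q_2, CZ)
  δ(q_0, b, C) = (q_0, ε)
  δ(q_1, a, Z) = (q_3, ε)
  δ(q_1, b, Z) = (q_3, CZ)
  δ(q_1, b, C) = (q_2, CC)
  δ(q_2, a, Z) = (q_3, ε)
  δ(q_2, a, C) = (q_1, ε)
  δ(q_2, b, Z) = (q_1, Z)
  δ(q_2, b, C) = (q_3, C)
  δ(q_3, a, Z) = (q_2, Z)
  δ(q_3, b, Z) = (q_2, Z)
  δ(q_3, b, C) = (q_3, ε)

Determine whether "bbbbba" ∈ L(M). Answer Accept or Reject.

Accept

(q_0, bbbbba, Z)
  read b, top Z: go to q_2, push CZ → (q_2, bbbba, CZ)
  read b, top C: go to q_3, push C → (q_3, bbba, CZ)
  read b, top C: go to q_3, push ε → (q_3, bba, Z)
  read b, top Z: go to q_2, push Z → (q_2, ba, Z)
  read b, top Z: go to q_1, push Z → (q_1, a, Z)
  read a, top Z: go to q_3, push ε → (q_3, ε, ε)
All input consumed and the stack is empty.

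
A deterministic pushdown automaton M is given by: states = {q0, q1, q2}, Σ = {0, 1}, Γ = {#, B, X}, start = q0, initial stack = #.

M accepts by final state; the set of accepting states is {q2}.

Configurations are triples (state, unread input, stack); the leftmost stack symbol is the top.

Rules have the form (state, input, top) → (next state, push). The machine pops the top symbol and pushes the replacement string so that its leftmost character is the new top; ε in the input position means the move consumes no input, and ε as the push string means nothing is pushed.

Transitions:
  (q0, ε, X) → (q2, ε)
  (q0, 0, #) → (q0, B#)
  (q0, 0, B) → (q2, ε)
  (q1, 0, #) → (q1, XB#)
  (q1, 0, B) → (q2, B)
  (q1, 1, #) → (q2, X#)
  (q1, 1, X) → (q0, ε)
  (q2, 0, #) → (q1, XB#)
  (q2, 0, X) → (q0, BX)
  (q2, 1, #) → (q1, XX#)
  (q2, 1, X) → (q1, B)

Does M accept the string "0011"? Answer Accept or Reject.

Accept

(q0, 0011, #) ⊢ (q0, 011, B#) ⊢ (q2, 11, #) ⊢ (q1, 1, XX#) ⊢ (q0, ε, X#) ⊢ (q2, ε, #)
All input consumed; state q2 ∈ F.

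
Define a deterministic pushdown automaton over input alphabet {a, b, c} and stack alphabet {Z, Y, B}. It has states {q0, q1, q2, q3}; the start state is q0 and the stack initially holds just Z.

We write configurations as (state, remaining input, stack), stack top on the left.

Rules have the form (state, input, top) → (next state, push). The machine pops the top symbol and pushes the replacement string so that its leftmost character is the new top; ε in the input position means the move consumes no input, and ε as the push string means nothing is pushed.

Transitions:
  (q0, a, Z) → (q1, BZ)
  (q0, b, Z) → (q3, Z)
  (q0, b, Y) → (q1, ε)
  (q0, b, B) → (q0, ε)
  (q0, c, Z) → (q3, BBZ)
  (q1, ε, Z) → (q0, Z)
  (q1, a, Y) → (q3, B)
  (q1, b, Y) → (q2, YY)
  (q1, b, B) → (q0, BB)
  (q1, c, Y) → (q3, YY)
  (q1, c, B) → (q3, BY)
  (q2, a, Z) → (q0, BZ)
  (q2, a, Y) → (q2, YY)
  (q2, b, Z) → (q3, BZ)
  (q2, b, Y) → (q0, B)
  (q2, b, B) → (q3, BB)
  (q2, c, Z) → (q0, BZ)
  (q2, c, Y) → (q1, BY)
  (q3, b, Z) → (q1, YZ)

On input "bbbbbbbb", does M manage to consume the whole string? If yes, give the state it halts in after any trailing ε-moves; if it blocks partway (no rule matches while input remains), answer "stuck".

q1

(q0, bbbbbbbb, Z)
  read b, top Z: go to q3, push Z → (q3, bbbbbbb, Z)
  read b, top Z: go to q1, push YZ → (q1, bbbbbb, YZ)
  read b, top Y: go to q2, push YY → (q2, bbbbb, YYZ)
  read b, top Y: go to q0, push B → (q0, bbbb, BYZ)
  read b, top B: go to q0, push ε → (q0, bbb, YZ)
  read b, top Y: go to q1, push ε → (q1, bb, Z)
  ε-move, top Z: go to q0, push Z → (q0, bb, Z)
  read b, top Z: go to q3, push Z → (q3, b, Z)
  read b, top Z: go to q1, push YZ → (q1, ε, YZ)
All input consumed; M is in state q1.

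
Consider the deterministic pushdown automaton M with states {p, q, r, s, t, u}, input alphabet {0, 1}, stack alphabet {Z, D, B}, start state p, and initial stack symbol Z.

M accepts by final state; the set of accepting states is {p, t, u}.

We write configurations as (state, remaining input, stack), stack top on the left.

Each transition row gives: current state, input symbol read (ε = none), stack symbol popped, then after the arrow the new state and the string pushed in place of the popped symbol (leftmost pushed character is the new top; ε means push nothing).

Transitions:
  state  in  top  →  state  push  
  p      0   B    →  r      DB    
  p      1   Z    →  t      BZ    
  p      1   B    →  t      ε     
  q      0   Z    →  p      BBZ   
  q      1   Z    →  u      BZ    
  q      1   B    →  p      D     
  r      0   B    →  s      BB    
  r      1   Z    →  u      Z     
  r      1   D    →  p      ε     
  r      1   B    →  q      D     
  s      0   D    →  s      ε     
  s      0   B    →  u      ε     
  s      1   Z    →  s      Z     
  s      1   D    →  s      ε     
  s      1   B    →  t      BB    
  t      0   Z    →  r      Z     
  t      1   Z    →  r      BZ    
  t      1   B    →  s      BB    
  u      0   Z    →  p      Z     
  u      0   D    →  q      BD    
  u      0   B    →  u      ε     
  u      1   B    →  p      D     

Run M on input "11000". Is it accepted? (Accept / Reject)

Accept

(p, 11000, Z) ⊢ (t, 1000, BZ) ⊢ (s, 000, BBZ) ⊢ (u, 00, BZ) ⊢ (u, 0, Z) ⊢ (p, ε, Z)
All input consumed; state p ∈ F.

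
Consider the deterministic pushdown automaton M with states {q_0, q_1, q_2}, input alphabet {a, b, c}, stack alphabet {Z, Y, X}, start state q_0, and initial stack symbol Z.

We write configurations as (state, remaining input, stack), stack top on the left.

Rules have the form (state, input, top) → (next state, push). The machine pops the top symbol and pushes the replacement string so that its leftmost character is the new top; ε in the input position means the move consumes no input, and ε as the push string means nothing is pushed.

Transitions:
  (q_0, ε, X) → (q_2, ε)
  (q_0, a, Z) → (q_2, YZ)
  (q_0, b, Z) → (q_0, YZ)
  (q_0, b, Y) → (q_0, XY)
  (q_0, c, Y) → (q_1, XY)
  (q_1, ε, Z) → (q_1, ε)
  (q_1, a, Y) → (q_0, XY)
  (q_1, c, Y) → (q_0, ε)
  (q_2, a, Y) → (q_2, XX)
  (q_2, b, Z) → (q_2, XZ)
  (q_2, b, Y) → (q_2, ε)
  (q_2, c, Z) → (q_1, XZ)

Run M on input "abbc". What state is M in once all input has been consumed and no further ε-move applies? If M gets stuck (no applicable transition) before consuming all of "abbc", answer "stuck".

(q_0, abbc, Z)
  read a, top Z: go to q_2, push YZ → (q_2, bbc, YZ)
  read b, top Y: go to q_2, push ε → (q_2, bc, Z)
  read b, top Z: go to q_2, push XZ → (q_2, c, XZ)
No transition for (q_2, c, top X); M blocks with input c remaining.

stuck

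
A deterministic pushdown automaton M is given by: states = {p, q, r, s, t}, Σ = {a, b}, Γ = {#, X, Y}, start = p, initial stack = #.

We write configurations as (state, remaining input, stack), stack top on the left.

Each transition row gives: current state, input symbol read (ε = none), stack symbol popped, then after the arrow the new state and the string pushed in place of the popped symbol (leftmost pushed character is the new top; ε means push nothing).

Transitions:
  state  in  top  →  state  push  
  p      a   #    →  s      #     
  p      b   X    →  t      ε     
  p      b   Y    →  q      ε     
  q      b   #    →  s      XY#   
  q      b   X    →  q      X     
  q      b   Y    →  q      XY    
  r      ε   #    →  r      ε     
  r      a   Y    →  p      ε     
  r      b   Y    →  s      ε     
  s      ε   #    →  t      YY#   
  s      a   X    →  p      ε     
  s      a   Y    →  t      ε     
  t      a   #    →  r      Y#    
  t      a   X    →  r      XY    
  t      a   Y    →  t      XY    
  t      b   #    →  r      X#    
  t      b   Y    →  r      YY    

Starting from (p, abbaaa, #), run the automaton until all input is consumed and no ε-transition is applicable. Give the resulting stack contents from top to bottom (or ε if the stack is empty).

(p, abbaaa, #)
  read a, top #: go to s, push # → (s, bbaaa, #)
  ε-move, top #: go to t, push YY# → (t, bbaaa, YY#)
  read b, top Y: go to r, push YY → (r, baaa, YYY#)
  read b, top Y: go to s, push ε → (s, aaa, YY#)
  read a, top Y: go to t, push ε → (t, aa, Y#)
  read a, top Y: go to t, push XY → (t, a, XY#)
  read a, top X: go to r, push XY → (r, ε, XYY#)
All input consumed in state r with stack XYY#.

XYY#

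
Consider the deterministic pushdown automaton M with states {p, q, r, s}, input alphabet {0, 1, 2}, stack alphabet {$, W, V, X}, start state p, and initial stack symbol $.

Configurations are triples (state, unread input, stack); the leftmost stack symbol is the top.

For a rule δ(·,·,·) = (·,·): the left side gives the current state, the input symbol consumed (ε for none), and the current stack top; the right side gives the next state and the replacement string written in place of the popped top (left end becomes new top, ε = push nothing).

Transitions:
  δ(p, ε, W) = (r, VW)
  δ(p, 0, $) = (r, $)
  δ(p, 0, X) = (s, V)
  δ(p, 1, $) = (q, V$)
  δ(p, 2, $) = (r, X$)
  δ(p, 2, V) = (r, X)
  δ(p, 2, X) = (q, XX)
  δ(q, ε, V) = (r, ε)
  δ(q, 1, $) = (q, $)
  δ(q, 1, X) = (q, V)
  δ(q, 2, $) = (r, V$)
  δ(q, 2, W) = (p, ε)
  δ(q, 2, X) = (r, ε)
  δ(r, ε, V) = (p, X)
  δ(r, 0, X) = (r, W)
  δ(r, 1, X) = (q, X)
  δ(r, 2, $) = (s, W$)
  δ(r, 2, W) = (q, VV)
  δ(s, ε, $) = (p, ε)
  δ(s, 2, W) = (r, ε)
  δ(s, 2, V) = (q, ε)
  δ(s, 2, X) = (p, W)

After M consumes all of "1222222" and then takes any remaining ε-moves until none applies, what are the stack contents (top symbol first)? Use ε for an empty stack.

$

(p, 1222222, $) ⊢ (q, 222222, V$) ⊢ (r, 222222, $) ⊢ (s, 22222, W$) ⊢ (r, 2222, $) ⊢ (s, 222, W$) ⊢ (r, 22, $) ⊢ (s, 2, W$) ⊢ (r, ε, $)
All input consumed in state r with stack $.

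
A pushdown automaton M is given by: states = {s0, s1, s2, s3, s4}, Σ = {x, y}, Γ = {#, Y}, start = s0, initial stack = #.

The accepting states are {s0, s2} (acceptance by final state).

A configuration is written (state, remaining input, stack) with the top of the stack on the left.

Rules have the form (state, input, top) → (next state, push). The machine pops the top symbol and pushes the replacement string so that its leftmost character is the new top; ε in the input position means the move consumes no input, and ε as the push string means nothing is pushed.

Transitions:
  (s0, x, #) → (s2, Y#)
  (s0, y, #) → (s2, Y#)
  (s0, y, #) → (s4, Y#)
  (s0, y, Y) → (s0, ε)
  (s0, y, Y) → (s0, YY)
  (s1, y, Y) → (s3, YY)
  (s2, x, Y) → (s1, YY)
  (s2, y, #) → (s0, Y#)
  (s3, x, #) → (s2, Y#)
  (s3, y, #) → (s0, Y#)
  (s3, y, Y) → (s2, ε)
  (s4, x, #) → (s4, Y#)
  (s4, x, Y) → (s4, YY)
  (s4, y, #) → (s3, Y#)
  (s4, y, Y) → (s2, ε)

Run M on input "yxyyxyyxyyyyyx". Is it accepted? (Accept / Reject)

No computation consumes all input and reaches a final state.

Reject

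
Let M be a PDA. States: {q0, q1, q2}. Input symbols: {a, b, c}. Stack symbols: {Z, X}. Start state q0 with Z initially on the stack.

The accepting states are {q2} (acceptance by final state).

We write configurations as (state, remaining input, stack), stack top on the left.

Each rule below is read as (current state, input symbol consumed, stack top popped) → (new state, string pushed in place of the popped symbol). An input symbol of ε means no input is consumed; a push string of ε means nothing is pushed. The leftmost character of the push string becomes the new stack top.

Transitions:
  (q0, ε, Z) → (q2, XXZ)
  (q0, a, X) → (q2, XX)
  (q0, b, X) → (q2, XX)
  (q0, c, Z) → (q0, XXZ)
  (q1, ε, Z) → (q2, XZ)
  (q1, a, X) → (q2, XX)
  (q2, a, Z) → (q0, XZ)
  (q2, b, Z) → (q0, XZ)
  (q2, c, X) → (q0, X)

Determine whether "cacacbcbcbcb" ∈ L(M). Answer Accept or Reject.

One accepting computation: (q0, cacacbcbcbcb, Z) ⊢ (q0, acacbcbcbcb, XXZ) ⊢ (q2, cacbcbcbcb, XXXZ) ⊢ (q0, acbcbcbcb, XXXZ) ⊢ (q2, cbcbcbcb, XXXXZ) ⊢ (q0, bcbcbcb, XXXXZ) ⊢ (q2, cbcbcb, XXXXXZ) ⊢ (q0, bcbcb, XXXXXZ) ⊢ (q2, cbcb, XXXXXXZ) ⊢ (q0, bcb, XXXXXXZ) ⊢ (q2, cb, XXXXXXXZ) ⊢ (q0, b, XXXXXXXZ) ⊢ (q2, ε, XXXXXXXXZ)
All input consumed and state q2 ∈ F.

Accept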